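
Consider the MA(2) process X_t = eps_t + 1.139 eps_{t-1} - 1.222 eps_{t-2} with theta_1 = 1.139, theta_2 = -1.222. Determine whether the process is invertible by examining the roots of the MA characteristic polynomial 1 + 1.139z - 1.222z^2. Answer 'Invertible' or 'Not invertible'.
\text{Not invertible}

The MA(q) characteristic polynomial is P(z) = 1 + 1.139z - 1.222z^2.
Invertibility requires all roots to lie outside the unit circle, i.e. |z| > 1 for every root.
Set 1 + (1.139) z + (-1.222) z^2 = 0, i.e. a z^2 + b z + c = 0 with a = -1.222, b = 1.139, c = 1.
Discriminant D = b^2 - 4ac = (1.139)^2 - 4*(-1.222)*1 = 1.297321 - (-4.888) = 6.185321.
D >= 0, so the roots are real: z = (-b +/- sqrt(D)) / (2a) = (-1.139 +/- 2.487031) / (-2.444).
  z_1 = (-1.139 + 2.487031) / (-2.444) = -0.5516,   |z_1| = 0.5516.
  z_2 = (-1.139 - 2.487031) / (-2.444) = 1.4836,   |z_2| = 1.4836.
Moduli of all roots: 0.5516, 1.4836.
All moduli strictly greater than 1? No.
Verdict: Not invertible.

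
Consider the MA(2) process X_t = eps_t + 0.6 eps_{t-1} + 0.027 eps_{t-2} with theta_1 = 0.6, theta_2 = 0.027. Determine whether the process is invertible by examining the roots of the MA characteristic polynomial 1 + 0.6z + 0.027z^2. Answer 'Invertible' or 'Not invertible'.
\text{Invertible}

The MA(q) characteristic polynomial is P(z) = 1 + 0.6z + 0.027z^2.
Invertibility requires all roots to lie outside the unit circle, i.e. |z| > 1 for every root.
Set 1 + (0.6) z + (0.027) z^2 = 0, i.e. a z^2 + b z + c = 0 with a = 0.027, b = 0.6, c = 1.
Discriminant D = b^2 - 4ac = (0.6)^2 - 4*(0.027)*1 = 0.36 - (0.108) = 0.252.
D >= 0, so the roots are real: z = (-b +/- sqrt(D)) / (2a) = (-0.6 +/- 0.501996) / (0.054).
  z_1 = (-0.6 + 0.501996) / (0.054) = -1.8149,   |z_1| = 1.8149.
  z_2 = (-0.6 - 0.501996) / (0.054) = -20.4073,   |z_2| = 20.4073.
Moduli of all roots: 1.8149, 20.4073.
All moduli strictly greater than 1? Yes.
Verdict: Invertible.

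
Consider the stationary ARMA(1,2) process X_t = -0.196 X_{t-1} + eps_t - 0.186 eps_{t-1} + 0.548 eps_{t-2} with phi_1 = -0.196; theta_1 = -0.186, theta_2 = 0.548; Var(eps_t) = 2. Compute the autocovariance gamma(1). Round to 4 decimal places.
\gamma(1) = -1.3980

Multiply the model equation by X_{t-k} and take expectations. With theta_0 = psi_0 = 1 and psi_j the MA(infinity) weights, this gives
  gamma(k) - sum_i phi_i gamma(k-i) = c_k,
  c_k = sigma^2 * sum_{j=k..q} theta_j psi_{j-k}   (c_k = 0 for k > q),
using gamma(-m) = gamma(m).
psi-weights needed (psi_j = theta_j + sum_i phi_i psi_{j-i}):
  psi_1 = theta_1 + phi_1 = -0.186 + (-0.196) = -0.382
  psi_2 = theta_2 + phi_1 psi_1 = 0.548 + (-0.196)(-0.382) = 0.622872
Right-hand sides:
  c_0 = sigma^2 (1 + theta_1 psi_1 + theta_2 psi_2) = 2 * (1 + (-0.186)(-0.382) + (0.548)(0.622872)) = 2 * 1.412386 = 2.824772
  c_1 = sigma^2 (theta_1 + theta_2 psi_1) = 2 * (-0.186 + (0.548)(-0.382)) = -0.790672
  c_2 = sigma^2 theta_2 = 2 * (0.548) = 1.096
Equations for k = 0 and k = 1 (AR order 1):
  gamma(0) = phi_1 gamma(1) + c_0
  gamma(1) = phi_1 gamma(0) + c_1
Substituting the second into the first: gamma(0) (1 - phi_1^2) = c_0 + phi_1 c_1, so
  gamma(0) = (c_0 + phi_1 c_1) / (1 - phi_1^2) = (2.824772 + (-0.196)(-0.790672)) / (1 - (-0.196)^2) = 2.979743 / 0.961584 = 3.098786.
  gamma(1) = phi_1 gamma(0) + c_1 = (-0.196)(3.098786) + (-0.790672) = -1.398034.
Therefore gamma(1) = -1.3980 (to 4 decimal places).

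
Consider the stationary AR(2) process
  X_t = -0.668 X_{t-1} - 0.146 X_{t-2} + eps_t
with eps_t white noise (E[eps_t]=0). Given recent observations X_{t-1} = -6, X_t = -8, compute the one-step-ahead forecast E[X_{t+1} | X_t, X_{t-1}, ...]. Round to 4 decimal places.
E[X_{t+1} \mid \mathcal F_t] = 6.2200

For an AR(p) model X_t = c + sum_i phi_i X_{t-i} + eps_t, the
one-step-ahead conditional mean is
  E[X_{t+1} | X_t, ...] = c + sum_i phi_i X_{t+1-i}.
Substitute known values:
  E[X_{t+1} | ...] = (-0.668) * (-8) + (-0.146) * (-6)
                   = 6.2200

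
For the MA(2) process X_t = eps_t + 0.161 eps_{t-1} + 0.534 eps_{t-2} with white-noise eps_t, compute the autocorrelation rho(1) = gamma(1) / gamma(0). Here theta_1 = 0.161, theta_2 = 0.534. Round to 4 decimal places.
\rho(1) = 0.1884

For an MA(q) process with theta_0 = 1, the autocovariance is
  gamma(k) = sigma^2 * sum_{i=0..q-k} theta_i * theta_{i+k},
and rho(k) = gamma(k) / gamma(0). Sigma^2 cancels.
  numerator   = (1)*(0.161) + (0.161)*(0.534) = 0.246974.
  denominator = (1)^2 + (0.161)^2 + (0.534)^2 = 1.311077.
  rho(1) = 0.246974 / 1.311077 = 0.1884.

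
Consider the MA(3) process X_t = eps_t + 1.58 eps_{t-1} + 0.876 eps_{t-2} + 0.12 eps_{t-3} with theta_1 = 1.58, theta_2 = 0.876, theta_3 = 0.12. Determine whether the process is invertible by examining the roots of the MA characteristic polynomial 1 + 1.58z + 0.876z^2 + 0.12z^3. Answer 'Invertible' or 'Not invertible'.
\text{Invertible}

The MA(q) characteristic polynomial is P(z) = 1 + 1.58z + 0.876z^2 + 0.12z^3.
Invertibility requires all roots to lie outside the unit circle, i.e. |z| > 1 for every root.
Degree 3: look for a simple real root z0 first, then factor out (1 - z/z0) and solve the remaining quadratic.
Testing z0 = -5: P(-5) = 1 + (1.58)(-5) + (0.876)(-5)^2 + (0.12)(-5)^3
  = 1 + (-7.9) + (21.9) + (-15) = 0.  So z_0 = -5 is a root, |z_0| = 5.
Divide out the factor (1 + 0.2 z) = (1 - z/z0) (since 1/z0 = -0.2):
  P(z) = (1 + 0.2 z)(1 + (1.38) z + (0.6) z^2)
  [check: z-coef 1.38 - (-0.2) = 1.58; z^2-coef 0.6 - (-0.2)(1.38) = 0.876; z^3-coef -(-0.2)(0.6) = 0.12.]
Remaining roots from the quadratic factor 1 + (1.38) z + (0.6) z^2:
  Set 1 + (1.38) z + (0.6) z^2 = 0, i.e. a z^2 + b z + c = 0 with a = 0.6, b = 1.38, c = 1.
  Discriminant D = b^2 - 4ac = (1.38)^2 - 4*(0.6)*1 = 1.9044 - (2.4) = -0.4956.
  D < 0, so the roots are the complex-conjugate pair z = (-b +/- i sqrt(-D)) / (2a) = -1.15 +/- 0.5867i.
  For a conjugate pair |z|^2 = z * conj(z) = (product of roots) = c/a = 1/(0.6) = 1.666667, so |z| = sqrt(1.666667) = 1.291 for both roots.
Moduli of all roots: 5.0000, 1.2910, 1.2910.
All moduli strictly greater than 1? Yes.
Verdict: Invertible.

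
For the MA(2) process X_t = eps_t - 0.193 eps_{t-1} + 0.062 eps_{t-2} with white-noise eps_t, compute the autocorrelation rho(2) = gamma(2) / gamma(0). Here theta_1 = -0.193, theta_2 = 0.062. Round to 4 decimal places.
\rho(2) = 0.0596

For an MA(q) process with theta_0 = 1, the autocovariance is
  gamma(k) = sigma^2 * sum_{i=0..q-k} theta_i * theta_{i+k},
and rho(k) = gamma(k) / gamma(0). Sigma^2 cancels.
  numerator   = (1)*(0.062) = 0.062.
  denominator = (1)^2 + (-0.193)^2 + (0.062)^2 = 1.041093.
  rho(2) = 0.062 / 1.041093 = 0.0596.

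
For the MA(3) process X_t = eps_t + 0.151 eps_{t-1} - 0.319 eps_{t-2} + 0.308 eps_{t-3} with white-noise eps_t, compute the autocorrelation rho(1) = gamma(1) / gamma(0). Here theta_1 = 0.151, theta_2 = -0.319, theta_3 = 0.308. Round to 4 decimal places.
\rho(1) = 0.0038

For an MA(q) process with theta_0 = 1, the autocovariance is
  gamma(k) = sigma^2 * sum_{i=0..q-k} theta_i * theta_{i+k},
and rho(k) = gamma(k) / gamma(0). Sigma^2 cancels.
  numerator   = (1)*(0.151) + (0.151)*(-0.319) + (-0.319)*(0.308) = 0.004579.
  denominator = (1)^2 + (0.151)^2 + (-0.319)^2 + (0.308)^2 = 1.219426.
  rho(1) = 0.004579 / 1.219426 = 0.0038.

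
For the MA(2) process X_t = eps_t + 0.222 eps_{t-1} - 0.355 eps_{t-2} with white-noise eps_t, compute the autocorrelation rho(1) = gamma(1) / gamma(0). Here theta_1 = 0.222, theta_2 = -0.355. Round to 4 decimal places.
\rho(1) = 0.1218

For an MA(q) process with theta_0 = 1, the autocovariance is
  gamma(k) = sigma^2 * sum_{i=0..q-k} theta_i * theta_{i+k},
and rho(k) = gamma(k) / gamma(0). Sigma^2 cancels.
  numerator   = (1)*(0.222) + (0.222)*(-0.355) = 0.14319.
  denominator = (1)^2 + (0.222)^2 + (-0.355)^2 = 1.175309.
  rho(1) = 0.14319 / 1.175309 = 0.1218.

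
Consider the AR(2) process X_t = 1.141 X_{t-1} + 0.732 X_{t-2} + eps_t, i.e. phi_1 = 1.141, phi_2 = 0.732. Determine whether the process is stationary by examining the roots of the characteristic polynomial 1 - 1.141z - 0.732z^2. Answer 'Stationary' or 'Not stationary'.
\text{Not stationary}

The AR(p) characteristic polynomial is P(z) = 1 - 1.141z - 0.732z^2.
Stationarity requires all roots to lie outside the unit circle, i.e. |z| > 1 for every root.
Set 1 + (-1.141) z + (-0.732) z^2 = 0, i.e. a z^2 + b z + c = 0 with a = -0.732, b = -1.141, c = 1.
Discriminant D = b^2 - 4ac = (-1.141)^2 - 4*(-0.732)*1 = 1.301881 - (-2.928) = 4.229881.
D >= 0, so the roots are real: z = (-b +/- sqrt(D)) / (2a) = (1.141 +/- 2.056667) / (-1.464).
  z_1 = (1.141 + 2.056667) / (-1.464) = -2.1842,   |z_1| = 2.1842.
  z_2 = (1.141 - 2.056667) / (-1.464) = 0.6255,   |z_2| = 0.6255.
Moduli of all roots: 2.1842, 0.6255.
All moduli strictly greater than 1? No.
Verdict: Not stationary.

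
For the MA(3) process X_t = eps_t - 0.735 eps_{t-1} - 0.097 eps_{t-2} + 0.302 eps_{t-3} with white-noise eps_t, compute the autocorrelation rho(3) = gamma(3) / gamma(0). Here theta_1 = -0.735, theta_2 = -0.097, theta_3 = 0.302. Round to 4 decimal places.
\rho(3) = 0.1841

For an MA(q) process with theta_0 = 1, the autocovariance is
  gamma(k) = sigma^2 * sum_{i=0..q-k} theta_i * theta_{i+k},
and rho(k) = gamma(k) / gamma(0). Sigma^2 cancels.
  numerator   = (1)*(0.302) = 0.302.
  denominator = (1)^2 + (-0.735)^2 + (-0.097)^2 + (0.302)^2 = 1.640838.
  rho(3) = 0.302 / 1.640838 = 0.1841.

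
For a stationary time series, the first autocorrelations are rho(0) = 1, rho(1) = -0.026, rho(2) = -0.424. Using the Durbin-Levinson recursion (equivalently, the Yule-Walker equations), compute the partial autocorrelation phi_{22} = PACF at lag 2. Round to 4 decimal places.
\phi_{22} = -0.4250

The PACF at lag k is phi_{kk}, the last component of the solution
to the Yule-Walker system G_k phi = r_k where
  (G_k)_{ij} = rho(|i - j|), (r_k)_i = rho(i), i,j = 1..k.
Equivalently, Durbin-Levinson gives phi_{kk} iteratively:
  phi_{11} = rho(1)
  phi_{kk} = [rho(k) - sum_{j=1..k-1} phi_{k-1,j} rho(k-j)]
            / [1 - sum_{j=1..k-1} phi_{k-1,j} rho(j)],
  phi_{k,j} = phi_{k-1,j} - phi_{kk} phi_{k-1,k-j},  j = 1..k-1.
Step k = 1:
  phi_11 = rho(1) = -0.026.
Step k = 2:
  phi_22 = [rho(2) - phi_11 rho(1)] / [1 - phi_11 rho(1)] = [-0.424 - (-0.026)(-0.026)] / [1 - (-0.026)(-0.026)]
         = -0.424676 / 0.999324 = -0.425.
Therefore phi_{22} = -0.4250.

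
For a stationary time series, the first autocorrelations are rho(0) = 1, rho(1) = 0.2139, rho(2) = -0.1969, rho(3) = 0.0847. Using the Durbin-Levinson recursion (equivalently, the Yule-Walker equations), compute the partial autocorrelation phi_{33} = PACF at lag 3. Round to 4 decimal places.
\phi_{33} = 0.2150

The PACF at lag k is phi_{kk}, the last component of the solution
to the Yule-Walker system G_k phi = r_k where
  (G_k)_{ij} = rho(|i - j|), (r_k)_i = rho(i), i,j = 1..k.
Equivalently, Durbin-Levinson gives phi_{kk} iteratively:
  phi_{11} = rho(1)
  phi_{kk} = [rho(k) - sum_{j=1..k-1} phi_{k-1,j} rho(k-j)]
            / [1 - sum_{j=1..k-1} phi_{k-1,j} rho(j)],
  phi_{k,j} = phi_{k-1,j} - phi_{kk} phi_{k-1,k-j},  j = 1..k-1.
Step k = 1:
  phi_11 = rho(1) = 0.2139.
Step k = 2:
  phi_22 = [rho(2) - phi_11 rho(1)] / [1 - phi_11 rho(1)] = [-0.1969 - (0.2139)(0.2139)] / [1 - (0.2139)(0.2139)]
         = -0.24265321 / 0.95424679 = -0.254288.
  Update: phi_21 = phi_11 - phi_22 phi_11 = 0.2139 - (-0.254288)(0.2139) = 0.268292.
Step k = 3:
  phi_33 = [rho(3) - phi_21 rho(2) - phi_22 rho(1)] / [1 - phi_21 rho(1) - phi_22 rho(2)]
    numerator   = 0.0847 - (0.268292)(-0.1969) - (-0.254288)(0.2139) = 0.19191886
    denominator = 1 - (0.268292)(0.2139) - (-0.254288)(-0.1969) = 0.89254307
  phi_33 = 0.19191886 / 0.89254307 = 0.215.
Therefore phi_{33} = 0.2150.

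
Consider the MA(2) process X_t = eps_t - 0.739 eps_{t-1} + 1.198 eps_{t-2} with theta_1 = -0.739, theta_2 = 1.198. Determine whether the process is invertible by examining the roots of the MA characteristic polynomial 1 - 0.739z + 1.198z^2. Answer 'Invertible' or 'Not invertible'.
\text{Not invertible}

The MA(q) characteristic polynomial is P(z) = 1 - 0.739z + 1.198z^2.
Invertibility requires all roots to lie outside the unit circle, i.e. |z| > 1 for every root.
Set 1 + (-0.739) z + (1.198) z^2 = 0, i.e. a z^2 + b z + c = 0 with a = 1.198, b = -0.739, c = 1.
Discriminant D = b^2 - 4ac = (-0.739)^2 - 4*(1.198)*1 = 0.546121 - (4.792) = -4.245879.
D < 0, so the roots are the complex-conjugate pair z = (-b +/- i sqrt(-D)) / (2a) = 0.3084 +/- 0.86i.
For a conjugate pair |z|^2 = z * conj(z) = (product of roots) = c/a = 1/(1.198) = 0.834725, so |z| = sqrt(0.834725) = 0.9136 for both roots.
Moduli of all roots: 0.9136, 0.9136.
All moduli strictly greater than 1? No.
Verdict: Not invertible.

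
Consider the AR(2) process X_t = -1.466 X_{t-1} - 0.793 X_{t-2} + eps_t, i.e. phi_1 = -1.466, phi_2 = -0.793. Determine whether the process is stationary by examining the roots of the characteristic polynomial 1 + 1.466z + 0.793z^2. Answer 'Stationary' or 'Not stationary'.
\text{Stationary}

The AR(p) characteristic polynomial is P(z) = 1 + 1.466z + 0.793z^2.
Stationarity requires all roots to lie outside the unit circle, i.e. |z| > 1 for every root.
Set 1 + (1.466) z + (0.793) z^2 = 0, i.e. a z^2 + b z + c = 0 with a = 0.793, b = 1.466, c = 1.
Discriminant D = b^2 - 4ac = (1.466)^2 - 4*(0.793)*1 = 2.149156 - (3.172) = -1.022844.
D < 0, so the roots are the complex-conjugate pair z = (-b +/- i sqrt(-D)) / (2a) = -0.9243 +/- 0.6377i.
For a conjugate pair |z|^2 = z * conj(z) = (product of roots) = c/a = 1/(0.793) = 1.261034, so |z| = sqrt(1.261034) = 1.123 for both roots.
Moduli of all roots: 1.1230, 1.1230.
All moduli strictly greater than 1? Yes.
Verdict: Stationary.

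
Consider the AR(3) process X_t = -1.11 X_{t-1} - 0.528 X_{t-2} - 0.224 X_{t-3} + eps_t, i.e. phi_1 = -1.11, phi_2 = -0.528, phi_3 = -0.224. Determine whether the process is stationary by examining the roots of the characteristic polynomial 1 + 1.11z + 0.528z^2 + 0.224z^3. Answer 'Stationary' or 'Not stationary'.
\text{Stationary}

The AR(p) characteristic polynomial is P(z) = 1 + 1.11z + 0.528z^2 + 0.224z^3.
Stationarity requires all roots to lie outside the unit circle, i.e. |z| > 1 for every root.
Degree 3: look for a simple real root z0 first, then factor out (1 - z/z0) and solve the remaining quadratic.
Testing z0 = -1.25: P(-1.25) = 1 + (1.11)(-1.25) + (0.528)(-1.25)^2 + (0.224)(-1.25)^3
  = 1 + (-1.3875) + (0.825) + (-0.4375) = 0.  So z_0 = -1.25 is a root, |z_0| = 1.25.
Divide out the factor (1 + 0.8 z) = (1 - z/z0) (since 1/z0 = -0.8):
  P(z) = (1 + 0.8 z)(1 + (0.31) z + (0.28) z^2)
  [check: z-coef 0.31 - (-0.8) = 1.11; z^2-coef 0.28 - (-0.8)(0.31) = 0.528; z^3-coef -(-0.8)(0.28) = 0.224.]
Remaining roots from the quadratic factor 1 + (0.31) z + (0.28) z^2:
  Set 1 + (0.31) z + (0.28) z^2 = 0, i.e. a z^2 + b z + c = 0 with a = 0.28, b = 0.31, c = 1.
  Discriminant D = b^2 - 4ac = (0.31)^2 - 4*(0.28)*1 = 0.0961 - (1.12) = -1.0239.
  D < 0, so the roots are the complex-conjugate pair z = (-b +/- i sqrt(-D)) / (2a) = -0.5536 +/- 1.8069i.
  For a conjugate pair |z|^2 = z * conj(z) = (product of roots) = c/a = 1/(0.28) = 3.571429, so |z| = sqrt(3.571429) = 1.8898 for both roots.
Moduli of all roots: 1.2500, 1.8898, 1.8898.
All moduli strictly greater than 1? Yes.
Verdict: Stationary.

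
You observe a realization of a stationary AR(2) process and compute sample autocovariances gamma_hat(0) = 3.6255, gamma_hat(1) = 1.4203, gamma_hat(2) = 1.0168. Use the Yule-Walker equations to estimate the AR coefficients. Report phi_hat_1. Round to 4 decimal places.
\hat\phi_{1} = 0.3330

The Yule-Walker equations for an AR(p) process read, in matrix form,
  Gamma_p phi = r_p,   with   (Gamma_p)_{ij} = gamma(|i - j|),
                       (r_p)_i = gamma(i),   i,j = 1..p.
Substitute the sample gammas (Toeplitz matrix and right-hand side of size 2):
  Gamma_p = [[3.6255, 1.4203], [1.4203, 3.6255]]
  r_p     = [1.4203, 1.0168]
Written out:
  3.6255 phi_1 + 1.4203 phi_2 = 1.4203
  1.4203 phi_1 + 3.6255 phi_2 = 1.0168
Solve by Cramer's rule:
  det = gamma(0)^2 - gamma(1)^2 = (3.6255)^2 - (1.4203)^2 = 13.14425025 - 2.01725209 = 11.12699816
  phi_hat_1 = [gamma(1) gamma(0) - gamma(1) gamma(2)] / det = [(1.4203)(3.6255) - (1.4203)(1.0168)] / 11.12699816 = 3.70513661 / 11.12699816 = 0.333
  phi_hat_2 = [gamma(0) gamma(2) - gamma(1)^2] / det = [(3.6255)(1.0168) - (1.4203)^2] / 11.12699816 = 1.66915631 / 11.12699816 = 0.15
So phi_hat = [0.3330, 0.1500].
Therefore phi_hat_1 = 0.3330.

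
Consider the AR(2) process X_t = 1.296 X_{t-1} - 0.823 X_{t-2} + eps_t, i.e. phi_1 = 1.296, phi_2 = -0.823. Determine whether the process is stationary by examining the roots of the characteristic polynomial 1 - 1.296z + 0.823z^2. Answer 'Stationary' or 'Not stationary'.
\text{Stationary}

The AR(p) characteristic polynomial is P(z) = 1 - 1.296z + 0.823z^2.
Stationarity requires all roots to lie outside the unit circle, i.e. |z| > 1 for every root.
Set 1 + (-1.296) z + (0.823) z^2 = 0, i.e. a z^2 + b z + c = 0 with a = 0.823, b = -1.296, c = 1.
Discriminant D = b^2 - 4ac = (-1.296)^2 - 4*(0.823)*1 = 1.679616 - (3.292) = -1.612384.
D < 0, so the roots are the complex-conjugate pair z = (-b +/- i sqrt(-D)) / (2a) = 0.7874 +/- 0.7714i.
For a conjugate pair |z|^2 = z * conj(z) = (product of roots) = c/a = 1/(0.823) = 1.215067, so |z| = sqrt(1.215067) = 1.1023 for both roots.
Moduli of all roots: 1.1023, 1.1023.
All moduli strictly greater than 1? Yes.
Verdict: Stationary.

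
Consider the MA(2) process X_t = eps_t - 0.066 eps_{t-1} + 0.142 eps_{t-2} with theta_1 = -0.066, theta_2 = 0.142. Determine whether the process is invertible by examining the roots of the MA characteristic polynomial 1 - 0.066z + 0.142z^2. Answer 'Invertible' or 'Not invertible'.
\text{Invertible}

The MA(q) characteristic polynomial is P(z) = 1 - 0.066z + 0.142z^2.
Invertibility requires all roots to lie outside the unit circle, i.e. |z| > 1 for every root.
Set 1 + (-0.066) z + (0.142) z^2 = 0, i.e. a z^2 + b z + c = 0 with a = 0.142, b = -0.066, c = 1.
Discriminant D = b^2 - 4ac = (-0.066)^2 - 4*(0.142)*1 = 0.004356 - (0.568) = -0.563644.
D < 0, so the roots are the complex-conjugate pair z = (-b +/- i sqrt(-D)) / (2a) = 0.2324 +/- 2.6435i.
For a conjugate pair |z|^2 = z * conj(z) = (product of roots) = c/a = 1/(0.142) = 7.042254, so |z| = sqrt(7.042254) = 2.6537 for both roots.
Moduli of all roots: 2.6537, 2.6537.
All moduli strictly greater than 1? Yes.
Verdict: Invertible.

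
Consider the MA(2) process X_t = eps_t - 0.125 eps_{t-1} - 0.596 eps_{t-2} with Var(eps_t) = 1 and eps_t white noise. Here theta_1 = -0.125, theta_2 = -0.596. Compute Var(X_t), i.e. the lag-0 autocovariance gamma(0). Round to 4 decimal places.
\gamma(0) = 1.3708

For an MA(q) process X_t = eps_t + sum_i theta_i eps_{t-i} with
Var(eps_t) = sigma^2, the variance is
  gamma(0) = sigma^2 * (1 + sum_i theta_i^2).
  sum_i theta_i^2 = (-0.125)^2 + (-0.596)^2 = 0.015625 + 0.355216 = 0.370841.
  gamma(0) = 1 * (1 + 0.370841) = 1 * 1.370841 = 1.370841, which rounds to 1.3708.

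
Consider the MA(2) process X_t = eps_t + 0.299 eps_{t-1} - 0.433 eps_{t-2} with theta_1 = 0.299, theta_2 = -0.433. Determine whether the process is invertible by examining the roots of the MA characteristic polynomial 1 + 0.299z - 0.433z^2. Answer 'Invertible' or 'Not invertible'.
\text{Invertible}

The MA(q) characteristic polynomial is P(z) = 1 + 0.299z - 0.433z^2.
Invertibility requires all roots to lie outside the unit circle, i.e. |z| > 1 for every root.
Set 1 + (0.299) z + (-0.433) z^2 = 0, i.e. a z^2 + b z + c = 0 with a = -0.433, b = 0.299, c = 1.
Discriminant D = b^2 - 4ac = (0.299)^2 - 4*(-0.433)*1 = 0.089401 - (-1.732) = 1.821401.
D >= 0, so the roots are real: z = (-b +/- sqrt(D)) / (2a) = (-0.299 +/- 1.349593) / (-0.866).
  z_1 = (-0.299 + 1.349593) / (-0.866) = -1.2132,   |z_1| = 1.2132.
  z_2 = (-0.299 - 1.349593) / (-0.866) = 1.9037,   |z_2| = 1.9037.
Moduli of all roots: 1.2132, 1.9037.
All moduli strictly greater than 1? Yes.
Verdict: Invertible.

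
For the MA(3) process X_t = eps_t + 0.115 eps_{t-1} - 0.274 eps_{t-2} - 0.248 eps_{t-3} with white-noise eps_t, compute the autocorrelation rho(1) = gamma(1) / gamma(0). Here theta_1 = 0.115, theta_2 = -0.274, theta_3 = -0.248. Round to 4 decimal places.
\rho(1) = 0.1317

For an MA(q) process with theta_0 = 1, the autocovariance is
  gamma(k) = sigma^2 * sum_{i=0..q-k} theta_i * theta_{i+k},
and rho(k) = gamma(k) / gamma(0). Sigma^2 cancels.
  numerator   = (1)*(0.115) + (0.115)*(-0.274) + (-0.274)*(-0.248) = 0.151442.
  denominator = (1)^2 + (0.115)^2 + (-0.274)^2 + (-0.248)^2 = 1.149805.
  rho(1) = 0.151442 / 1.149805 = 0.1317.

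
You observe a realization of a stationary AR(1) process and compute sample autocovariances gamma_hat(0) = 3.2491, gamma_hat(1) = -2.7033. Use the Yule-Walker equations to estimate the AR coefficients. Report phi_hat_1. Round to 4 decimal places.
\hat\phi_{1} = -0.8320

The Yule-Walker equations for an AR(p) process read, in matrix form,
  Gamma_p phi = r_p,   with   (Gamma_p)_{ij} = gamma(|i - j|),
                       (r_p)_i = gamma(i),   i,j = 1..p.
Substitute the sample gammas (Toeplitz matrix and right-hand side of size 1):
  Gamma_p = [[3.2491]]
  r_p     = [-2.7033]
With p = 1 this is the single equation gamma(0) phi_1 = gamma(1):
  phi_hat_1 = gamma(1) / gamma(0) = -2.7033 / 3.2491 = -0.8320.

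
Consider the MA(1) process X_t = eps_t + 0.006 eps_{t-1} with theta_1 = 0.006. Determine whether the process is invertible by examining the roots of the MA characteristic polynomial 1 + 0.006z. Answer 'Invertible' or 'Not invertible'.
\text{Invertible}

The MA(q) characteristic polynomial is P(z) = 1 + 0.006z.
Invertibility requires all roots to lie outside the unit circle, i.e. |z| > 1 for every root.
This is linear in z: 1 + (0.006) z = 0  =>  z = -1/(0.006) = -166.666667,  |z| = 166.666667.
Moduli of all roots: 166.6667.
All moduli strictly greater than 1? Yes.
Verdict: Invertible.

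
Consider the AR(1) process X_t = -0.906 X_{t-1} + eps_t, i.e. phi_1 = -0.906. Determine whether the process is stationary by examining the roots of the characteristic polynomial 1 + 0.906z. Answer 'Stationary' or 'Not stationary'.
\text{Stationary}

The AR(p) characteristic polynomial is P(z) = 1 + 0.906z.
Stationarity requires all roots to lie outside the unit circle, i.e. |z| > 1 for every root.
This is linear in z: 1 + (0.906) z = 0  =>  z = -1/(0.906) = -1.103753,  |z| = 1.103753.
Moduli of all roots: 1.1038.
All moduli strictly greater than 1? Yes.
Verdict: Stationary.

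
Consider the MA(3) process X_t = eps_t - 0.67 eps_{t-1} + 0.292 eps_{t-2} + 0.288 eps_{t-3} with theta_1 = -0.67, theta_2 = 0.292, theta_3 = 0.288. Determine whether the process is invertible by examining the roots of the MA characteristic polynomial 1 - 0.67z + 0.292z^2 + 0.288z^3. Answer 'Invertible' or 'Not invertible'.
\text{Invertible}

The MA(q) characteristic polynomial is P(z) = 1 - 0.67z + 0.292z^2 + 0.288z^3.
Invertibility requires all roots to lie outside the unit circle, i.e. |z| > 1 for every root.
Degree 3: look for a simple real root z0 first, then factor out (1 - z/z0) and solve the remaining quadratic.
Testing z0 = -2.5: P(-2.5) = 1 + (-0.67)(-2.5) + (0.292)(-2.5)^2 + (0.288)(-2.5)^3
  = 1 + (1.675) + (1.825) + (-4.5) = 0.  So z_0 = -2.5 is a root, |z_0| = 2.5.
Divide out the factor (1 + 0.4 z) = (1 - z/z0) (since 1/z0 = -0.4):
  P(z) = (1 + 0.4 z)(1 + (-1.07) z + (0.72) z^2)
  [check: z-coef -1.07 - (-0.4) = -0.67; z^2-coef 0.72 - (-0.4)(-1.07) = 0.292; z^3-coef -(-0.4)(0.72) = 0.288.]
Remaining roots from the quadratic factor 1 + (-1.07) z + (0.72) z^2:
  Set 1 + (-1.07) z + (0.72) z^2 = 0, i.e. a z^2 + b z + c = 0 with a = 0.72, b = -1.07, c = 1.
  Discriminant D = b^2 - 4ac = (-1.07)^2 - 4*(0.72)*1 = 1.1449 - (2.88) = -1.7351.
  D < 0, so the roots are the complex-conjugate pair z = (-b +/- i sqrt(-D)) / (2a) = 0.7431 +/- 0.9147i.
  For a conjugate pair |z|^2 = z * conj(z) = (product of roots) = c/a = 1/(0.72) = 1.388889, so |z| = sqrt(1.388889) = 1.1785 for both roots.
Moduli of all roots: 2.5000, 1.1785, 1.1785.
All moduli strictly greater than 1? Yes.
Verdict: Invertible.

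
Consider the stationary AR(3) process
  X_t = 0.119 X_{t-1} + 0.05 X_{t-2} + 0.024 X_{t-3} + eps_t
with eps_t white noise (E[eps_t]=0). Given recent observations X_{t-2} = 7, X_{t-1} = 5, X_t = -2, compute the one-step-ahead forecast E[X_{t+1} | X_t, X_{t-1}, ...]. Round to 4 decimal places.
E[X_{t+1} \mid \mathcal F_t] = 0.1800

For an AR(p) model X_t = c + sum_i phi_i X_{t-i} + eps_t, the
one-step-ahead conditional mean is
  E[X_{t+1} | X_t, ...] = c + sum_i phi_i X_{t+1-i}.
Substitute known values:
  E[X_{t+1} | ...] = (0.119) * (-2) + (0.05) * (5) + (0.024) * (7)
                   = 0.1800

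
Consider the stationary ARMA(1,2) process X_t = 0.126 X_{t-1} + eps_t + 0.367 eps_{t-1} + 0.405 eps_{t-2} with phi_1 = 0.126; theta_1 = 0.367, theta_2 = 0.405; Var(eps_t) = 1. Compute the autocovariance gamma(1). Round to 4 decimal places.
\gamma(1) = 0.7512

Multiply the model equation by X_{t-k} and take expectations. With theta_0 = psi_0 = 1 and psi_j the MA(infinity) weights, this gives
  gamma(k) - sum_i phi_i gamma(k-i) = c_k,
  c_k = sigma^2 * sum_{j=k..q} theta_j psi_{j-k}   (c_k = 0 for k > q),
using gamma(-m) = gamma(m).
psi-weights needed (psi_j = theta_j + sum_i phi_i psi_{j-i}):
  psi_1 = theta_1 + phi_1 = 0.367 + (0.126) = 0.493
  psi_2 = theta_2 + phi_1 psi_1 = 0.405 + (0.126)(0.493) = 0.467118
Right-hand sides:
  c_0 = sigma^2 (1 + theta_1 psi_1 + theta_2 psi_2) = 1 * (1 + (0.367)(0.493) + (0.405)(0.467118)) = 1 * 1.370114 = 1.370114
  c_1 = sigma^2 (theta_1 + theta_2 psi_1) = 1 * (0.367 + (0.405)(0.493)) = 0.566665
  c_2 = sigma^2 theta_2 = 1 * (0.405) = 0.405
Equations for k = 0 and k = 1 (AR order 1):
  gamma(0) = phi_1 gamma(1) + c_0
  gamma(1) = phi_1 gamma(0) + c_1
Substituting the second into the first: gamma(0) (1 - phi_1^2) = c_0 + phi_1 c_1, so
  gamma(0) = (c_0 + phi_1 c_1) / (1 - phi_1^2) = (1.370114 + (0.126)(0.566665)) / (1 - (0.126)^2) = 1.441514 / 0.984124 = 1.464768.
  gamma(1) = phi_1 gamma(0) + c_1 = (0.126)(1.464768) + (0.566665) = 0.751226.
Therefore gamma(1) = 0.7512 (to 4 decimal places).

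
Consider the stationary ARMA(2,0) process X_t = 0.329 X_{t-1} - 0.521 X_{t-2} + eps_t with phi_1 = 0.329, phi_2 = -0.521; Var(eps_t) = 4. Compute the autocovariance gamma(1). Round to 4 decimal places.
\gamma(1) = 1.2459

Multiply the model equation by X_{t-k} and take expectations. With theta_0 = psi_0 = 1 and psi_j the MA(infinity) weights, this gives
  gamma(k) - sum_i phi_i gamma(k-i) = c_k,
  c_k = sigma^2 * sum_{j=k..q} theta_j psi_{j-k}   (c_k = 0 for k > q),
using gamma(-m) = gamma(m).
Pure AR (q = 0): c_0 = sigma^2 = 4, c_k = 0 for k >= 1.
Equations for k = 0, 1, 2 (AR order 2, c_2 = 0):
  (E0) gamma(0) = phi_1 gamma(1) + phi_2 gamma(2) + c_0
  (E1) gamma(1) = phi_1 gamma(0) + phi_2 gamma(1) + c_1
  (E2) gamma(2) = phi_1 gamma(1) + phi_2 gamma(0)
From (E1): gamma(1) = A gamma(0) + B with
  A = phi_1 / (1 - phi_2) = 0.329 / 1.521 = 0.216305,   B = c_1 / (1 - phi_2) = 0 / 1.521 = 0.
Insert (E2) into (E0): gamma(0) (1 - phi_2^2) = phi_1 (1 + phi_2) gamma(1) + c_0.
  phi_1 (1 + phi_2) = (0.329)(0.479) = 0.157591,   1 - phi_2^2 = 0.728559.
Replace gamma(1) by A gamma(0) + B and collect gamma(0):
  gamma(0) [0.728559 - (0.157591)(0.216305)] = c_0 = 4
  gamma(0) * 0.694471 = 4
  gamma(0) = 4 / 0.694471 = 5.759778.
  gamma(1) = A gamma(0) = (0.216305)(5.759778) = 1.245869.
Therefore gamma(1) = 1.2459 (to 4 decimal places).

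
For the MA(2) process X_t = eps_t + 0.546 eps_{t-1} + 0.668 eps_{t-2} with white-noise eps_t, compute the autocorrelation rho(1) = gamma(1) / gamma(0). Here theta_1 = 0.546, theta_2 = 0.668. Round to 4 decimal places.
\rho(1) = 0.5221

For an MA(q) process with theta_0 = 1, the autocovariance is
  gamma(k) = sigma^2 * sum_{i=0..q-k} theta_i * theta_{i+k},
and rho(k) = gamma(k) / gamma(0). Sigma^2 cancels.
  numerator   = (1)*(0.546) + (0.546)*(0.668) = 0.910728.
  denominator = (1)^2 + (0.546)^2 + (0.668)^2 = 1.74434.
  rho(1) = 0.910728 / 1.74434 = 0.5221.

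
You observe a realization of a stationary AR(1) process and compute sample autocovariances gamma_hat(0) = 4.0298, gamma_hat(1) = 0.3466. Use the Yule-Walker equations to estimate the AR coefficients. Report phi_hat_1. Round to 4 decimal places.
\hat\phi_{1} = 0.0860

The Yule-Walker equations for an AR(p) process read, in matrix form,
  Gamma_p phi = r_p,   with   (Gamma_p)_{ij} = gamma(|i - j|),
                       (r_p)_i = gamma(i),   i,j = 1..p.
Substitute the sample gammas (Toeplitz matrix and right-hand side of size 1):
  Gamma_p = [[4.0298]]
  r_p     = [0.3466]
With p = 1 this is the single equation gamma(0) phi_1 = gamma(1):
  phi_hat_1 = gamma(1) / gamma(0) = 0.3466 / 4.0298 = 0.0860.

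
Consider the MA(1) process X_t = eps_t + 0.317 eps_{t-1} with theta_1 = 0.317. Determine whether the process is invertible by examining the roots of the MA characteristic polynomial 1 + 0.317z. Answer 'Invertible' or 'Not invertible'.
\text{Invertible}

The MA(q) characteristic polynomial is P(z) = 1 + 0.317z.
Invertibility requires all roots to lie outside the unit circle, i.e. |z| > 1 for every root.
This is linear in z: 1 + (0.317) z = 0  =>  z = -1/(0.317) = -3.154574,  |z| = 3.154574.
Moduli of all roots: 3.1546.
All moduli strictly greater than 1? Yes.
Verdict: Invertible.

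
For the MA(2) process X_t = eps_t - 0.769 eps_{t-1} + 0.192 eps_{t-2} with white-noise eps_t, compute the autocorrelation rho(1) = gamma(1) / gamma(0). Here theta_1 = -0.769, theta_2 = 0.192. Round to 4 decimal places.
\rho(1) = -0.5630

For an MA(q) process with theta_0 = 1, the autocovariance is
  gamma(k) = sigma^2 * sum_{i=0..q-k} theta_i * theta_{i+k},
and rho(k) = gamma(k) / gamma(0). Sigma^2 cancels.
  numerator   = (1)*(-0.769) + (-0.769)*(0.192) = -0.916648.
  denominator = (1)^2 + (-0.769)^2 + (0.192)^2 = 1.628225.
  rho(1) = -0.916648 / 1.628225 = -0.5630.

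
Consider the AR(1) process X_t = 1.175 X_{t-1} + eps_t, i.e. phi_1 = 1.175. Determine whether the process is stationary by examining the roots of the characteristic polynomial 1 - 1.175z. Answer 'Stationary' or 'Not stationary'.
\text{Not stationary}

The AR(p) characteristic polynomial is P(z) = 1 - 1.175z.
Stationarity requires all roots to lie outside the unit circle, i.e. |z| > 1 for every root.
This is linear in z: 1 + (-1.175) z = 0  =>  z = -1/(-1.175) = 0.851064,  |z| = 0.851064.
Moduli of all roots: 0.8511.
All moduli strictly greater than 1? No.
Verdict: Not stationary.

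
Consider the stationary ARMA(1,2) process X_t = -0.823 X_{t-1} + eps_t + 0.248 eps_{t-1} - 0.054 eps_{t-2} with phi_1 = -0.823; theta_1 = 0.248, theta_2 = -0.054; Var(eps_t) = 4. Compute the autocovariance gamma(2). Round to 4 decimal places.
\gamma(2) = 3.9461

Multiply the model equation by X_{t-k} and take expectations. With theta_0 = psi_0 = 1 and psi_j the MA(infinity) weights, this gives
  gamma(k) - sum_i phi_i gamma(k-i) = c_k,
  c_k = sigma^2 * sum_{j=k..q} theta_j psi_{j-k}   (c_k = 0 for k > q),
using gamma(-m) = gamma(m).
psi-weights needed (psi_j = theta_j + sum_i phi_i psi_{j-i}):
  psi_1 = theta_1 + phi_1 = 0.248 + (-0.823) = -0.575
  psi_2 = theta_2 + phi_1 psi_1 = -0.054 + (-0.823)(-0.575) = 0.419225
Right-hand sides:
  c_0 = sigma^2 (1 + theta_1 psi_1 + theta_2 psi_2) = 4 * (1 + (0.248)(-0.575) + (-0.054)(0.419225)) = 4 * 0.834762 = 3.339047
  c_1 = sigma^2 (theta_1 + theta_2 psi_1) = 4 * (0.248 + (-0.054)(-0.575)) = 1.1162
  c_2 = sigma^2 theta_2 = 4 * (-0.054) = -0.216
Equations for k = 0 and k = 1 (AR order 1):
  gamma(0) = phi_1 gamma(1) + c_0
  gamma(1) = phi_1 gamma(0) + c_1
Substituting the second into the first: gamma(0) (1 - phi_1^2) = c_0 + phi_1 c_1, so
  gamma(0) = (c_0 + phi_1 c_1) / (1 - phi_1^2) = (3.339047 + (-0.823)(1.1162)) / (1 - (-0.823)^2) = 2.420415 / 0.322671 = 7.501185.
  gamma(1) = phi_1 gamma(0) + c_1 = (-0.823)(7.501185) + (1.1162) = -5.057275.
For k = 2: gamma(2) = phi_1 gamma(1) + c_2
  = (-0.823)(-5.057275) + (-0.216) = 3.946137.
Therefore gamma(2) = 3.9461 (to 4 decimal places).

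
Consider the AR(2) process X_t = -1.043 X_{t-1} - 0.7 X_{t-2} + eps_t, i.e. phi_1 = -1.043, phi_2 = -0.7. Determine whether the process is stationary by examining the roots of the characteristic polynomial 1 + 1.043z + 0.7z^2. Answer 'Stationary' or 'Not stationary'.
\text{Stationary}

The AR(p) characteristic polynomial is P(z) = 1 + 1.043z + 0.7z^2.
Stationarity requires all roots to lie outside the unit circle, i.e. |z| > 1 for every root.
Set 1 + (1.043) z + (0.7) z^2 = 0, i.e. a z^2 + b z + c = 0 with a = 0.7, b = 1.043, c = 1.
Discriminant D = b^2 - 4ac = (1.043)^2 - 4*(0.7)*1 = 1.087849 - (2.8) = -1.712151.
D < 0, so the roots are the complex-conjugate pair z = (-b +/- i sqrt(-D)) / (2a) = -0.745 +/- 0.9346i.
For a conjugate pair |z|^2 = z * conj(z) = (product of roots) = c/a = 1/(0.7) = 1.428571, so |z| = sqrt(1.428571) = 1.1952 for both roots.
Moduli of all roots: 1.1952, 1.1952.
All moduli strictly greater than 1? Yes.
Verdict: Stationary.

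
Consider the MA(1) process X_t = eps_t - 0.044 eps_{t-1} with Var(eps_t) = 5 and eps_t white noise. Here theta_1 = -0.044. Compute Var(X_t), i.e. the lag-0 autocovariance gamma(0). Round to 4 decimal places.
\gamma(0) = 5.0097

For an MA(q) process X_t = eps_t + sum_i theta_i eps_{t-i} with
Var(eps_t) = sigma^2, the variance is
  gamma(0) = sigma^2 * (1 + sum_i theta_i^2).
  sum_i theta_i^2 = (-0.044)^2 = 0.001936.
  gamma(0) = 5 * (1 + 0.001936) = 5 * 1.001936 = 5.00968, which rounds to 5.0097.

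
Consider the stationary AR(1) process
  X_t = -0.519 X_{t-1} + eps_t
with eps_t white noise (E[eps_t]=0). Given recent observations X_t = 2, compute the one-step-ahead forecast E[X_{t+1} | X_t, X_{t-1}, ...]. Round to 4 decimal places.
E[X_{t+1} \mid \mathcal F_t] = -1.0380

For an AR(p) model X_t = c + sum_i phi_i X_{t-i} + eps_t, the
one-step-ahead conditional mean is
  E[X_{t+1} | X_t, ...] = c + sum_i phi_i X_{t+1-i}.
Substitute known values:
  E[X_{t+1} | ...] = (-0.519) * (2)
                   = -1.0380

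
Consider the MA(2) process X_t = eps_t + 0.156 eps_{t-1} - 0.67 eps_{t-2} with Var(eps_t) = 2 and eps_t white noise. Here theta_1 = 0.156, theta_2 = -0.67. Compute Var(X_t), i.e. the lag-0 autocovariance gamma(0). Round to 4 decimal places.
\gamma(0) = 2.9465

For an MA(q) process X_t = eps_t + sum_i theta_i eps_{t-i} with
Var(eps_t) = sigma^2, the variance is
  gamma(0) = sigma^2 * (1 + sum_i theta_i^2).
  sum_i theta_i^2 = (0.156)^2 + (-0.67)^2 = 0.024336 + 0.4489 = 0.473236.
  gamma(0) = 2 * (1 + 0.473236) = 2 * 1.473236 = 2.946472, which rounds to 2.9465.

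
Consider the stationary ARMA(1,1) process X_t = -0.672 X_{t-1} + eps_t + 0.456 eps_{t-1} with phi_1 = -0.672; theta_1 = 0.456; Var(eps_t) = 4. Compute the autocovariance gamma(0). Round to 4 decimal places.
\gamma(0) = 4.3403

Multiply the model equation by X_{t-k} and take expectations. With theta_0 = psi_0 = 1 and psi_j the MA(infinity) weights, this gives
  gamma(k) - sum_i phi_i gamma(k-i) = c_k,
  c_k = sigma^2 * sum_{j=k..q} theta_j psi_{j-k}   (c_k = 0 for k > q),
using gamma(-m) = gamma(m).
psi-weights needed (psi_j = theta_j + sum_i phi_i psi_{j-i}):
  psi_1 = theta_1 + phi_1 = 0.456 + (-0.672) = -0.216
Right-hand sides:
  c_0 = sigma^2 (1 + theta_1 psi_1) = 4 * (1 + (0.456)(-0.216)) = 4 * 0.901504 = 3.606016
  c_1 = sigma^2 theta_1 = 4 * (0.456) = 1.824
  c_2 = 0
Equations for k = 0 and k = 1 (AR order 1):
  gamma(0) = phi_1 gamma(1) + c_0
  gamma(1) = phi_1 gamma(0) + c_1
Substituting the second into the first: gamma(0) (1 - phi_1^2) = c_0 + phi_1 c_1, so
  gamma(0) = (c_0 + phi_1 c_1) / (1 - phi_1^2) = (3.606016 + (-0.672)(1.824)) / (1 - (-0.672)^2) = 2.380288 / 0.548416 = 4.340296.
Therefore gamma(0) = 4.3403 (to 4 decimal places).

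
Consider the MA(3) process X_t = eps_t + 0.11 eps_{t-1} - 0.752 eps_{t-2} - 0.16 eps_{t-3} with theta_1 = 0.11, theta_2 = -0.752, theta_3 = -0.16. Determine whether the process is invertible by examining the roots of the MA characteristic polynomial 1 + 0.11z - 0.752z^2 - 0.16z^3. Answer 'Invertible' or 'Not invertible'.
\text{Invertible}

The MA(q) characteristic polynomial is P(z) = 1 + 0.11z - 0.752z^2 - 0.16z^3.
Invertibility requires all roots to lie outside the unit circle, i.e. |z| > 1 for every root.
Degree 3: look for a simple real root z0 first, then factor out (1 - z/z0) and solve the remaining quadratic.
Testing z0 = -1.25: P(-1.25) = 1 + (0.11)(-1.25) + (-0.752)(-1.25)^2 + (-0.16)(-1.25)^3
  = 1 + (-0.1375) + (-1.175) + (0.3125) = 0.  So z_0 = -1.25 is a root, |z_0| = 1.25.
Divide out the factor (1 + 0.8 z) = (1 - z/z0) (since 1/z0 = -0.8):
  P(z) = (1 + 0.8 z)(1 + (-0.69) z + (-0.2) z^2)
  [check: z-coef -0.69 - (-0.8) = 0.11; z^2-coef -0.2 - (-0.8)(-0.69) = -0.752; z^3-coef -(-0.8)(-0.2) = -0.16.]
Remaining roots from the quadratic factor 1 + (-0.69) z + (-0.2) z^2:
  Set 1 + (-0.69) z + (-0.2) z^2 = 0, i.e. a z^2 + b z + c = 0 with a = -0.2, b = -0.69, c = 1.
  Discriminant D = b^2 - 4ac = (-0.69)^2 - 4*(-0.2)*1 = 0.4761 - (-0.8) = 1.2761.
  D >= 0, so the roots are real: z = (-b +/- sqrt(D)) / (2a) = (0.69 +/- 1.129646) / (-0.4).
    z_1 = (0.69 + 1.129646) / (-0.4) = -4.5491,   |z_1| = 4.5491.
    z_2 = (0.69 - 1.129646) / (-0.4) = 1.0991,   |z_2| = 1.0991.
Moduli of all roots: 1.2500, 4.5491, 1.0991.
All moduli strictly greater than 1? Yes.
Verdict: Invertible.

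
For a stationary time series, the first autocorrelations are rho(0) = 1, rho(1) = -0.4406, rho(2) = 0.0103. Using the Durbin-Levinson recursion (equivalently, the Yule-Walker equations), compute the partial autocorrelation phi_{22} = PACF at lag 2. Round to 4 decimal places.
\phi_{22} = -0.2281

The PACF at lag k is phi_{kk}, the last component of the solution
to the Yule-Walker system G_k phi = r_k where
  (G_k)_{ij} = rho(|i - j|), (r_k)_i = rho(i), i,j = 1..k.
Equivalently, Durbin-Levinson gives phi_{kk} iteratively:
  phi_{11} = rho(1)
  phi_{kk} = [rho(k) - sum_{j=1..k-1} phi_{k-1,j} rho(k-j)]
            / [1 - sum_{j=1..k-1} phi_{k-1,j} rho(j)],
  phi_{k,j} = phi_{k-1,j} - phi_{kk} phi_{k-1,k-j},  j = 1..k-1.
Step k = 1:
  phi_11 = rho(1) = -0.4406.
Step k = 2:
  phi_22 = [rho(2) - phi_11 rho(1)] / [1 - phi_11 rho(1)] = [0.0103 - (-0.4406)(-0.4406)] / [1 - (-0.4406)(-0.4406)]
         = -0.18382836 / 0.80587164 = -0.2281.
Therefore phi_{22} = -0.2281.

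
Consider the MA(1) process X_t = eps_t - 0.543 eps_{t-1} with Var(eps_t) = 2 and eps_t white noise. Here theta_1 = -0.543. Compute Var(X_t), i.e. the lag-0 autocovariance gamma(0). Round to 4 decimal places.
\gamma(0) = 2.5897

For an MA(q) process X_t = eps_t + sum_i theta_i eps_{t-i} with
Var(eps_t) = sigma^2, the variance is
  gamma(0) = sigma^2 * (1 + sum_i theta_i^2).
  sum_i theta_i^2 = (-0.543)^2 = 0.294849.
  gamma(0) = 2 * (1 + 0.294849) = 2 * 1.294849 = 2.589698, which rounds to 2.5897.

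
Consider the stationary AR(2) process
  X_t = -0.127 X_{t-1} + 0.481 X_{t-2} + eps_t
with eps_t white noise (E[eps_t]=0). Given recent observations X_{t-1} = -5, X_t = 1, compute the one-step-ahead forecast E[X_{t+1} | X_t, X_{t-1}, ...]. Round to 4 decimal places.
E[X_{t+1} \mid \mathcal F_t] = -2.5320

For an AR(p) model X_t = c + sum_i phi_i X_{t-i} + eps_t, the
one-step-ahead conditional mean is
  E[X_{t+1} | X_t, ...] = c + sum_i phi_i X_{t+1-i}.
Substitute known values:
  E[X_{t+1} | ...] = (-0.127) * (1) + (0.481) * (-5)
                   = -2.5320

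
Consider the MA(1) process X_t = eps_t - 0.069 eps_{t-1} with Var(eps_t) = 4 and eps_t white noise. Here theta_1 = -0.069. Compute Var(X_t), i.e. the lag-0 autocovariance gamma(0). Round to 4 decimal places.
\gamma(0) = 4.0190

For an MA(q) process X_t = eps_t + sum_i theta_i eps_{t-i} with
Var(eps_t) = sigma^2, the variance is
  gamma(0) = sigma^2 * (1 + sum_i theta_i^2).
  sum_i theta_i^2 = (-0.069)^2 = 0.004761.
  gamma(0) = 4 * (1 + 0.004761) = 4 * 1.004761 = 4.019044, which rounds to 4.0190.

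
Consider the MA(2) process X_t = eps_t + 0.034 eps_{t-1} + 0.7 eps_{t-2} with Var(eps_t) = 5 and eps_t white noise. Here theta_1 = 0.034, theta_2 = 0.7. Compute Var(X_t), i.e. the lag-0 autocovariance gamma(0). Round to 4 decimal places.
\gamma(0) = 7.4558

For an MA(q) process X_t = eps_t + sum_i theta_i eps_{t-i} with
Var(eps_t) = sigma^2, the variance is
  gamma(0) = sigma^2 * (1 + sum_i theta_i^2).
  sum_i theta_i^2 = (0.034)^2 + (0.7)^2 = 0.001156 + 0.49 = 0.491156.
  gamma(0) = 5 * (1 + 0.491156) = 5 * 1.491156 = 7.45578, which rounds to 7.4558.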